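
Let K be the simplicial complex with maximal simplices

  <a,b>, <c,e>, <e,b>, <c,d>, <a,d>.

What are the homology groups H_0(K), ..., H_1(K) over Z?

K has 5 vertices, 5 edges.
rank ∂_0 = 0, rank ∂_1 = 4 ⇒ b_0 = 5 − 0 − 4 = 1; all invariant factors of ∂_1 are 1 so no torsion. So H_0 ≅ Z.
rank ∂_1 = 4, rank ∂_2 = 0 ⇒ b_1 = 5 − 4 − 0 = 1. So H_1 ≅ Z.

H_0 = Z,  H_1 = Z.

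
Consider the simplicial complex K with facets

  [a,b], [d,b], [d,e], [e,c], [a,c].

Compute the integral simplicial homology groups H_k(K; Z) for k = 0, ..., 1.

Fix the vertex order a < b < c < d < e and write every simplex with vertices in increasing order. Then dim K = 1 and the simplices of K are:

  0-simplices (5): a, b, c, d, e
  1-simplices (5): ab, ac, bd, ce, de

giving chain groups C_0 ≅ Z^5, C_1 ≅ Z^5.

Boundary ∂_1: C_1 → C_0 is given by ∂[p,q] = [q] − [p].
The resulting 5×5 matrix has rank 4, and its Smith normal form has invariant factors (1,1,1,1).

Reading off H_k = ker ∂_k / im ∂_{k+1}:

  H_0: rank C_0 − rank ∂_1 = 5 − 4 = 1, and the invariant factors of ∂_1 are all 1, so H_0 ≅ Z.
  H_1: rank ker ∂_1 − rank ∂_2 = (5 − 4) − 0 = 1, and there is no ∂_2, so H_1 ≅ Z.

As a check, the Euler characteristic is 5 − 5 = 0, which agrees with 1 − 1 = 0.

H_0 = Z,  H_1 = Z.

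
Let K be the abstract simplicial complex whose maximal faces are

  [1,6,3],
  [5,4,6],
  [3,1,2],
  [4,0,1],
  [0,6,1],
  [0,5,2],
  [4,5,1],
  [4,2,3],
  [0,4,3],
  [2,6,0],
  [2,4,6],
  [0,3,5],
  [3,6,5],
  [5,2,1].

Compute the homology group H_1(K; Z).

H_1 ≅ Z^2.

Order the vertices as 0 < 1 < 2 < 3 < 4 < 5 < 6. Listing each simplex with vertices in this order, K has dimension 2 with simplices:

  0-simplices (7): [0], [1], [2], [3], [4], [5], [6]
  1-simplices (21): [0,1], [0,2], [0,3], [0,4], [0,5], [0,6], [1,2], [1,3], [1,4], [1,5], [1,6], [2,3], [2,4], [2,5], [2,6], [3,4], [3,5], [3,6], [4,5], [4,6], [5,6]
  2-simplices (14): [0,1,4], [0,1,6], [0,2,5], [0,2,6], [0,3,4], [0,3,5], [1,2,3], [1,2,5], [1,3,6], [1,4,5], [2,3,4], [2,4,6], [3,5,6], [4,5,6]

so the chain groups are C_0 ≅ Z^7, C_1 ≅ Z^21, C_2 ≅ Z^14.

∂_1: C_1 → C_0 is given by ∂[p,q] = [q] − [p]. For instance
  ∂[3,6] = [6] − [3].
The resulting 7×21 matrix has rank 6, and its Smith normal form has invariant factors (1,1,1,1,1,1).

∂_2: C_2 → C_1 acts by ∂[p,q,r] = [q,r] − [p,r] + [p,q]. For instance
  ∂[4,5,6] = [5,6] − [4,6] + [4,5],
  ∂[0,3,5] = [3,5] − [0,5] + [0,3].
The 21×14 boundary matrix has rank 13 and Smith normal form diag(1,1,1,1,1,1,1,1,1,1,1,1,1).

Now H_k = ker ∂_k / im ∂_{k+1}, so:

  H_1: rank ker ∂_1 − rank ∂_2 = (21 − 6) − 13 = 2, and the invariant factors of ∂_2 are all 1, so H_1 ≅ Z^2.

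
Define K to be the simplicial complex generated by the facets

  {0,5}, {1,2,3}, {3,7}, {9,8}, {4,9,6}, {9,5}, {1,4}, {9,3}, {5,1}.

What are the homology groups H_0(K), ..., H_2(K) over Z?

Take the total order 0 < 1 < 2 < 3 < 4 < 5 < 6 < 7 < 8 < 9 on the vertex set. Then K (dimension 2) consists of the simplices:

  0-simplices (10): [0], [1], [2], [3], [4], [5], [6], [7], [8], [9]
  1-simplices (13): [0,5], [1,2], [1,3], [1,4], [1,5], [2,3], [3,7], [3,9], [4,6], [4,9], [5,9], [6,9], [8,9]
  2-simplices (2): [1,2,3], [4,6,9]

so the chain groups are C_0 ≅ Z^10, C_1 ≅ Z^13, C_2 ≅ Z^2.

∂_1: C_1 → C_0 maps an edge to its endpoints' difference, ∂[p,q] = q − p. For instance
  ∂[6,9] = [9] − [6].
The 10×13 boundary matrix has rank 9 and Smith normal form diag(1,1,1,1,1,1,1,1,1).

Boundary ∂_2: C_2 → C_1 sends each 2-simplex [p,q,r] to [q,r] − [p,r] + [p,q]. For instance
  ∂[4,6,9] = [6,9] − [4,9] + [4,6],
  ∂[1,2,3] = [2,3] − [1,3] + [1,2].
This gives a 13×2 integer matrix of rank 2; reducing to Smith normal form yields diagonal entries (1,1).

Now H_k = ker ∂_k / im ∂_{k+1}, so:

  H_0: rank C_0 − rank ∂_1 = 10 − 9 = 1, and the invariant factors of ∂_1 are all 1, so H_0 = Z.
  H_1: rank ker ∂_1 − rank ∂_2 = (13 − 9) − 2 = 2, and the invariant factors of ∂_2 are all 1, so H_1 = Z^2.
  H_2: rank ker ∂_2 − rank ∂_3 = (2 − 2) − 0 = 0, and there is no ∂_3, so H_2 = 0.

H_0 = Z,  H_1 = Z^2,  H_2 = 0.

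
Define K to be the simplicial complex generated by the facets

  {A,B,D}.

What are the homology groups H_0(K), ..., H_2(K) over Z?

Fix the vertex order A < B < D and write every simplex with vertices in increasing order. Then dim K = 2 and the simplices of K are:

  0-simplices (3): A, B, D
  1-simplices (3): AB, AD, BD
  2-simplices (1): ABD

Hence C_0 ≅ Z^3, C_1 ≅ Z^3, C_2 ≅ Z^1.

∂_1: C_1 → C_0 maps an edge to its endpoints' difference, ∂[p,q] = q − p. For instance
  ∂AB = B − A.
This gives a 3×3 integer matrix of rank 2; reducing to Smith normal form yields diagonal entries (1,1).

The boundary map ∂_2: C_2 → C_1 sends each 2-simplex [p,q,r] to [q,r] − [p,r] + [p,q]. For instance
  ∂ABD = BD − AD + AB.
As a 3×1 matrix over Z this has rank 1, with invariant factors (1).

From H_k ≅ ker(∂_k) / im(∂_{k+1}) we obtain:

  H_0: rank C_0 − rank ∂_1 = 3 − 2 = 1, and the invariant factors of ∂_1 are all 1, so H_0 = Z.
  H_1: rank ker ∂_1 − rank ∂_2 = (3 − 2) − 1 = 0, and the invariant factors of ∂_2 are all 1, so H_1 = 0.
  H_2: rank ker ∂_2 − rank ∂_3 = (1 − 1) − 0 = 0, and there is no ∂_3, so H_2 = 0.

As a check, the Euler characteristic is 3 − 3 + 1 = 1, which agrees with 1 − 0 + 0 = 1.

H_0 = Z,  H_1 = 0,  H_2 = 0.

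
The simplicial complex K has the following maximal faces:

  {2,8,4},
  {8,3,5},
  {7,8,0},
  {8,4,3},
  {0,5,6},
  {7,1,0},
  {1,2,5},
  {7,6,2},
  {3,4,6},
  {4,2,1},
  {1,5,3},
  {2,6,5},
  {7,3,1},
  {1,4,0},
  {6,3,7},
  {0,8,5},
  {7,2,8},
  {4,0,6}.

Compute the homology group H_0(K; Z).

Fix the vertex order 0 < 1 < 2 < 3 < 4 < 5 < 6 < 7 < 8 and write every simplex with vertices in increasing order. Then dim K = 2 and the simplices of K are:

  0-simplices (9): [0], [1], [2], [3], [4], [5], [6], [7], [8]
  1-simplices (27): (27 of them)
  2-simplices (18): [0,1,4], [0,1,7], [0,4,6], [0,5,6], [0,5,8], [0,7,8], [1,2,4], [1,2,5], [1,3,5], [1,3,7], [2,4,8], [2,5,6], [2,6,7], [2,7,8], [3,4,6], [3,4,8], [3,5,8], [3,6,7]

Hence C_0 ≅ Z^9, C_1 ≅ Z^27, C_2 ≅ Z^18.

Boundary ∂_1: C_1 → C_0 is given by ∂[p,q] = [q] − [p].
This gives a 9×27 integer matrix of rank 8; reducing to Smith normal form yields diagonal entries (1,1,1,1,1,1,1,1).

Boundary ∂_2: C_2 → C_1 maps a triangle to the signed sum of its edges. For instance
  ∂[2,5,6] = [5,6] − [2,6] + [2,5],
  ∂[2,7,8] = [7,8] − [2,8] + [2,7].
The 27×18 boundary matrix has rank 17 and Smith normal form diag(1,1,1,1,1,1,1,1,1,1,1,1,1,1,1,1,1).

Computing H_k = (kernel of ∂_k) / (image of ∂_{k+1}):

  H_0: rank C_0 − rank ∂_1 = 9 − 8 = 1, and the invariant factors of ∂_1 are all 1, so H_0 = Z.

H_0 = Z.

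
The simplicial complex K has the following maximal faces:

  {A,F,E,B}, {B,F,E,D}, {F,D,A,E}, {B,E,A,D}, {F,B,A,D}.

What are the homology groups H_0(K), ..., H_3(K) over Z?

H_0 = Z,  H_1 = 0,  H_2 = 0,  H_3 = Z.

Order the vertices as A < B < D < E < F. Listing each simplex with vertices in this order, K has dimension 3 with simplices:

  0-simplices (5): A, B, D, E, F
  1-simplices (10): AB, AD, AE, AF, BD, BE, BF, DE, DF, EF
  2-simplices (10): ABD, ABE, ABF, ADE, ADF, AEF, BDE, BDF, BEF, DEF
  3-simplices (5): ABDE, ABDF, ABEF, ADEF, BDEF

so the chain groups are C_0 ≅ Z^5, C_1 ≅ Z^10, C_2 ≅ Z^10, C_3 ≅ Z^5.

Boundary ∂_1: C_1 → C_0 is given by ∂[p,q] = [q] − [p]. For instance
  ∂BF = F − B.
As a 5×10 matrix over Z this has rank 4, with invariant factors (1,1,1,1).

The boundary map ∂_2: C_2 → C_1 sends each 2-simplex [p,q,r] to [q,r] − [p,r] + [p,q]. For instance
  ∂ADF = DF − AF + AD,
  ∂ABF = BF − AF + AB.
As a 10×10 matrix over Z this has rank 6, with invariant factors (1,1,1,1,1,1).

∂_3: C_3 → C_2 sends each 3-simplex σ to the alternating sum Σ_i (−1)^i (σ with its i-th vertex removed). For instance
  ∂ADEF = DEF − AEF + ADF − ADE,
  ∂BDEF = DEF − BEF + BDF − BDE.
The 10×5 boundary matrix has rank 4 and Smith normal form diag(1,1,1,1).

Computing H_k = (kernel of ∂_k) / (image of ∂_{k+1}):

  H_0: rank C_0 − rank ∂_1 = 5 − 4 = 1, and the invariant factors of ∂_1 are all 1, so H_0 = Z.
  H_1: rank ker ∂_1 − rank ∂_2 = (10 − 4) − 6 = 0, and the invariant factors of ∂_2 are all 1, so H_1 = 0.
  H_2: rank ker ∂_2 − rank ∂_3 = (10 − 6) − 4 = 0, and the invariant factors of ∂_3 are all 1, so H_2 = 0.
  H_3: rank ker ∂_3 − rank ∂_4 = (5 − 4) − 0 = 1, and there is no ∂_4, so H_3 = Z.

As a check, the Euler characteristic is 5 − 10 + 10 − 5 = 0, which agrees with 1 − 0 + 0 − 1 = 0.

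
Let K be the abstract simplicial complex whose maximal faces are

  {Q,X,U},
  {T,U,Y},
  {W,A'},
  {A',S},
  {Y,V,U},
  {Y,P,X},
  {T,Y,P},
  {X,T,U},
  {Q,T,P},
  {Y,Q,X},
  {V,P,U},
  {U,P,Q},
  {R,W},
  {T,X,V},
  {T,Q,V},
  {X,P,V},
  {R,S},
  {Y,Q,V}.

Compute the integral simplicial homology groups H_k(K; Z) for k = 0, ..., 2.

Take the total order P < Q < R < S < T < U < V < W < X < Y < A' on the vertex set. Then K (dimension 2) consists of the simplices:

  0-simplices (11): [P], [Q], [R], [S], [T], [U], [V], [W], [X], [Y], [A']
  1-simplices (25): (25 of them)
  2-simplices (14): [P,Q,T], [P,Q,U], [P,T,Y], [P,U,V], [P,V,X], [P,X,Y], [Q,T,V], [Q,U,X], [Q,V,Y], [Q,X,Y], [T,U,X], [T,U,Y], [T,V,X], [U,V,Y]

so the chain groups are C_0 ≅ Z^11, C_1 ≅ Z^25, C_2 ≅ Z^14.

∂_1: C_1 → C_0 sends each edge [p,q] (with p < q) to q − p.
This gives a 11×25 integer matrix of rank 9; reducing to Smith normal form yields diagonal entries (1,1,1,1,1,1,1,1,1).

The boundary map ∂_2: C_2 → C_1 maps a triangle to the signed sum of its edges. For instance
  ∂[Q,V,Y] = [V,Y] − [Q,Y] + [Q,V],
  ∂[P,U,V] = [U,V] − [P,V] + [P,U].
This gives a 25×14 integer matrix of rank 13; reducing to Smith normal form yields diagonal entries (1,1,1,1,1,1,1,1,1,1,1,1,1).

Reading off H_k = ker ∂_k / im ∂_{k+1}:

  H_0: rank C_0 − rank ∂_1 = 11 − 9 = 2, and the invariant factors of ∂_1 are all 1, so H_0 = Z^2.
  H_1: rank ker ∂_1 − rank ∂_2 = (25 − 9) − 13 = 3, and the invariant factors of ∂_2 are all 1, so H_1 = Z^3.
  H_2: rank ker ∂_2 − rank ∂_3 = (14 − 13) − 0 = 1, and there is no ∂_3, so H_2 = Z.

As a check, the Euler characteristic is 11 − 25 + 14 = 0, which agrees with 2 − 3 + 1 = 0.
(K is a triangulation of the disjoint union of the torus T^2 and the circle S^1.)

H_0 = Z^2,  H_1 = Z^3,  H_2 = Z.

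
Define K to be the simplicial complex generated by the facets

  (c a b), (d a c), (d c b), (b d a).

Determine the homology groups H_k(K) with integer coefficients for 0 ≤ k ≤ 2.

H_0 ≅ Z,  H_1 = 0,  H_2 ≅ Z.

Take the total order a < b < c < d on the vertex set. Then K (dimension 2) consists of the simplices:

  0-simplices (4): a, b, c, d
  1-simplices (6): ab, ac, ad, bc, bd, cd
  2-simplices (4): abc, abd, acd, bcd

Hence C_0 ≅ Z^4, C_1 ≅ Z^6, C_2 ≅ Z^4.

∂_1: C_1 → C_0 sends each edge [p,q] (with p < q) to q − p. For instance
  ∂bd = d − b.
As a 4×6 matrix over Z this has rank 3, with invariant factors (1,1,1).

The boundary map ∂_2: C_2 → C_1 acts by ∂[p,q,r] = [q,r] − [p,r] + [p,q]. For instance
  ∂abc = bc − ac + ab,
  ∂bcd = cd − bd + bc.
The 6×4 boundary matrix has rank 3 and Smith normal form diag(1,1,1).

Reading off H_k = ker ∂_k / im ∂_{k+1}:

  H_0: rank C_0 − rank ∂_1 = 4 − 3 = 1, and the invariant factors of ∂_1 are all 1, so H_0 = Z.
  H_1: rank ker ∂_1 − rank ∂_2 = (6 − 3) − 3 = 0, and the invariant factors of ∂_2 are all 1, so H_1 = 0.
  H_2: rank ker ∂_2 − rank ∂_3 = (4 − 3) − 0 = 1, and there is no ∂_3, so H_2 = Z.

(K is a triangulation of the 2-sphere S^2.)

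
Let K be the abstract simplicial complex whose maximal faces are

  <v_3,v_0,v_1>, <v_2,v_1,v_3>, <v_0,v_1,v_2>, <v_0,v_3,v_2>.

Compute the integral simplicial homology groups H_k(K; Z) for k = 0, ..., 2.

Take the total order v_0 < v_1 < v_2 < v_3 on the vertex set. Then K (dimension 2) consists of the simplices:

  0-simplices (4): [v_0], [v_1], [v_2], [v_3]
  1-simplices (6): [v_0,v_1], [v_0,v_2], [v_0,v_3], [v_1,v_2], [v_1,v_3], [v_2,v_3]
  2-simplices (4): [v_0,v_1,v_2], [v_0,v_1,v_3], [v_0,v_2,v_3], [v_1,v_2,v_3]

Hence C_0 ≅ Z^4, C_1 ≅ Z^6, C_2 ≅ Z^4.

The boundary map ∂_1: C_1 → C_0 is given by ∂[p,q] = [q] − [p]. For instance
  ∂[v_1,v_3] = [v_3] − [v_1].
The resulting 4×6 matrix has rank 3, and its Smith normal form has invariant factors (1,1,1).

Boundary ∂_2: C_2 → C_1 acts by ∂[p,q,r] = [q,r] − [p,r] + [p,q]. For instance
  ∂[v_0,v_1,v_2] = [v_1,v_2] − [v_0,v_2] + [v_0,v_1],
  ∂[v_1,v_2,v_3] = [v_2,v_3] − [v_1,v_3] + [v_1,v_2].
As a 6×4 matrix over Z this has rank 3, with invariant factors (1,1,1).

Now H_k = ker ∂_k / im ∂_{k+1}, so:

  H_0: rank C_0 − rank ∂_1 = 4 − 3 = 1, and the invariant factors of ∂_1 are all 1, so H_0 ≅ Z.
  H_1: rank ker ∂_1 − rank ∂_2 = (6 − 3) − 3 = 0, and the invariant factors of ∂_2 are all 1, so H_1 ≅ 0.
  H_2: rank ker ∂_2 − rank ∂_3 = (4 − 3) − 0 = 1, and there is no ∂_3, so H_2 ≅ Z.

As a check, the Euler characteristic is 4 − 6 + 4 = 2, which agrees with 1 − 0 + 1 = 2.

H_0 ≅ Z,  H_1 = 0,  H_2 ≅ Z.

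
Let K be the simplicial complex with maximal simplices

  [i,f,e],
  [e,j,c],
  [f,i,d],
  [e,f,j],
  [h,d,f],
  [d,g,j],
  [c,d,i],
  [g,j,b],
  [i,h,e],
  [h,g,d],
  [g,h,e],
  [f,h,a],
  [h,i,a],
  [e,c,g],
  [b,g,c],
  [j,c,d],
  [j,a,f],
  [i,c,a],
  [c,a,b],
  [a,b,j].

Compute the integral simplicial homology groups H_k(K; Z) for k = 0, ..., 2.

We work with the vertex ordering a < b < c < d < e < f < g < h < i < j. The simplices of K, each written with vertices in increasing order, are:

  0-simplices (10): a, b, c, d, e, f, g, h, i, j
  1-simplices (30): ab, ac, af, ah, ai, aj, bc, bg, bj, cd, ce, cg, ci, cj, df, dg, dh, di, dj, ef, eg, eh, ei, ej, fh, fi, fj, gh, gj, hi
  2-simplices (20): abc, abj, aci, afh, afj, ahi, bcg, bgj, cdi, cdj, ceg, cej, dfh, dfi, dgh, dgj, efi, efj, egh, ehi

so the chain groups are C_0 ≅ Z^10, C_1 ≅ Z^30, C_2 ≅ Z^20.

Boundary ∂_1: C_1 → C_0 maps an edge to its endpoints' difference, ∂[p,q] = q − p.
The 10×30 boundary matrix has rank 9 and Smith normal form diag(1,1,1,1,1,1,1,1,1).

Boundary ∂_2: C_2 → C_1 acts by ∂[p,q,r] = [q,r] − [p,r] + [p,q]. For instance
  ∂afh = fh − ah + af,
  ∂dgj = gj − dj + dg.
This gives a 30×20 integer matrix of rank 20; reducing to Smith normal form yields diagonal entries (1,1,1,1,1,1,1,1,1,1,1,1,1,1,1,1,1,1,1,2).

Now H_k = ker ∂_k / im ∂_{k+1}, so:

  H_0: rank C_0 − rank ∂_1 = 10 − 9 = 1, and the invariant factors of ∂_1 are all 1, so H_0 = Z.
  H_1: rank ker ∂_1 − rank ∂_2 = (30 − 9) − 20 = 1, and ∂_2 has invariant factor 2 > 1, so H_1 = Z ⊕ Z/2.
  H_2: rank ker ∂_2 − rank ∂_3 = (20 − 20) − 0 = 0, and there is no ∂_3, so H_2 = 0.

(K is a triangulation of the Klein bottle.)

H_0 ≅ Z,  H_1 ≅ Z ⊕ Z/2,  H_2 = 0.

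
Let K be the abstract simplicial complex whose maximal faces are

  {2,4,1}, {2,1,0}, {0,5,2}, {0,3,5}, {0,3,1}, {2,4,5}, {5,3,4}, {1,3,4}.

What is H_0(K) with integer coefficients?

Order the vertices as 0 < 1 < 2 < 3 < 4 < 5. Listing each simplex with vertices in this order, K has dimension 2 with simplices:

  0-simplices (6): [0], [1], [2], [3], [4], [5]
  1-simplices (12): [0,1], [0,2], [0,3], [0,5], [1,2], [1,3], [1,4], [2,4], [2,5], [3,4], [3,5], [4,5]
  2-simplices (8): [0,1,2], [0,1,3], [0,2,5], [0,3,5], [1,2,4], [1,3,4], [2,4,5], [3,4,5]

Hence C_0 ≅ Z^6, C_1 ≅ Z^12, C_2 ≅ Z^8.

Boundary ∂_1: C_1 → C_0 is given by ∂[p,q] = [q] − [p].
The 6×12 boundary matrix has rank 5 and Smith normal form diag(1,1,1,1,1).

Boundary ∂_2: C_2 → C_1 maps a triangle to the signed sum of its edges. For instance
  ∂[0,3,5] = [3,5] − [0,5] + [0,3],
  ∂[0,1,2] = [1,2] − [0,2] + [0,1].
This gives a 12×8 integer matrix of rank 7; reducing to Smith normal form yields diagonal entries (1,1,1,1,1,1,1).

Now H_k = ker ∂_k / im ∂_{k+1}, so:

  H_0: rank C_0 − rank ∂_1 = 6 − 5 = 1, and the invariant factors of ∂_1 are all 1, so H_0 = Z.

H_0 ≅ Z.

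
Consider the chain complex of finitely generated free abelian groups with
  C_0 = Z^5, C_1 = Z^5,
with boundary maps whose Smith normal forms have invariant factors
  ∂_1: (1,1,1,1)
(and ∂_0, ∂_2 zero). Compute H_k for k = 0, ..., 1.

H_0 ≅ Z,  H_1 ≅ Z.

H_0: b_0 = 5 − 0 − 4 = 1; torsion from ∂_1 factors > 1: none. So H_0 ≅ Z.
H_1: b_1 = 5 − 4 − 0 = 1; torsion from ∂_2 factors > 1: none. So H_1 ≅ Z.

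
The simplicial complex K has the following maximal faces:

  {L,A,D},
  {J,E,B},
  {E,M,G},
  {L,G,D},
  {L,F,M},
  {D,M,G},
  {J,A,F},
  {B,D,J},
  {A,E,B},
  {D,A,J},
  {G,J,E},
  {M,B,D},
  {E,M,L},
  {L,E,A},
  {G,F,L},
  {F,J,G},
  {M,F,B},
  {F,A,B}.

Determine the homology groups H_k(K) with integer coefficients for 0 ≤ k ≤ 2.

K has 9 vertices, 27 edges, 18 triangles.
rank ∂_0 = 0, rank ∂_1 = 8 ⇒ b_0 = 9 − 0 − 8 = 1; all invariant factors of ∂_1 are 1 so no torsion. So H_0 ≅ Z.
rank ∂_1 = 8, rank ∂_2 = 18 ⇒ b_1 = 27 − 8 − 18 = 1; ∂_2 has invariant factor(s) [2] giving torsion. So H_1 ≅ Z ⊕ Z/2.
rank ∂_2 = 18, rank ∂_3 = 0 ⇒ b_2 = 18 − 18 − 0 = 0. So H_2 ≅ 0.

H_0 = Z,  H_1 = Z ⊕ Z/2,  H_2 = 0.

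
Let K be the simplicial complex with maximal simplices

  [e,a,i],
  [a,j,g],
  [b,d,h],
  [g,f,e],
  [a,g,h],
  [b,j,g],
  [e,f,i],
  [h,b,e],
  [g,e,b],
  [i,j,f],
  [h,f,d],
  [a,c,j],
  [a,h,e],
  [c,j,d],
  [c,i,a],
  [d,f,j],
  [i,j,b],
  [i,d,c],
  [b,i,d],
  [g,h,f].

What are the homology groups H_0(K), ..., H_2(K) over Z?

Order the vertices as a < b < c < d < e < f < g < h < i < j. Listing each simplex with vertices in this order, K has dimension 2 with simplices:

  0-simplices (10): a, b, c, d, e, f, g, h, i, j
  1-simplices (30): ac, ae, ag, ah, ai, aj, bd, be, bg, bh, bi, bj, cd, ci, cj, df, dh, di, dj, ef, eg, eh, ei, fg, fh, fi, fj, gh, gj, ij
  2-simplices (20): aci, acj, aeh, aei, agh, agj, bdh, bdi, beg, beh, bgj, bij, cdi, cdj, dfh, dfj, efg, efi, fgh, fij

so the chain groups are C_0 ≅ Z^10, C_1 ≅ Z^30, C_2 ≅ Z^20.

The boundary map ∂_1: C_1 → C_0 is given by ∂[p,q] = [q] − [p].
This gives a 10×30 integer matrix of rank 9; reducing to Smith normal form yields diagonal entries (1,1,1,1,1,1,1,1,1).

∂_2: C_2 → C_1 acts by ∂[p,q,r] = [q,r] − [p,r] + [p,q]. For instance
  ∂efg = fg − eg + ef,
  ∂fij = ij − fj + fi.
As a 30×20 matrix over Z this has rank 20, with invariant factors (1,1,1,1,1,1,1,1,1,1,1,1,1,1,1,1,1,1,1,2).

From H_k ≅ ker(∂_k) / im(∂_{k+1}) we obtain:

  H_0: rank C_0 − rank ∂_1 = 10 − 9 = 1, and the invariant factors of ∂_1 are all 1, so H_0 = Z.
  H_1: rank ker ∂_1 − rank ∂_2 = (30 − 9) − 20 = 1, and ∂_2 has invariant factor 2 > 1, so H_1 = Z ⊕ Z/2Z.
  H_2: rank ker ∂_2 − rank ∂_3 = (20 − 20) − 0 = 0, and there is no ∂_3, so H_2 = 0.

H_0 ≅ Z,  H_1 ≅ Z ⊕ Z/2Z,  H_2 = 0.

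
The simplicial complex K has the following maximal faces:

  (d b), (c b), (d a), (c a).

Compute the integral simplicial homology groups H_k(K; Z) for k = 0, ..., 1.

H_0 ≅ Z,  H_1 ≅ Z.

Fix the vertex order a < b < c < d and write every simplex with vertices in increasing order. Then dim K = 1 and the simplices of K are:

  0-simplices (4): a, b, c, d
  1-simplices (4): ac, ad, bc, bd

giving chain groups C_0 ≅ Z^4, C_1 ≅ Z^4.

∂_1: C_1 → C_0 sends each edge [p,q] (with p < q) to q − p.
As a 4×4 matrix over Z this has rank 3, with invariant factors (1,1,1).

Now H_k = ker ∂_k / im ∂_{k+1}, so:

  H_0: rank C_0 − rank ∂_1 = 4 − 3 = 1, and the invariant factors of ∂_1 are all 1, so H_0 = Z.
  H_1: rank ker ∂_1 − rank ∂_2 = (4 − 3) − 0 = 1, and there is no ∂_2, so H_1 = Z.

(K is a triangulation of the circle S^1.)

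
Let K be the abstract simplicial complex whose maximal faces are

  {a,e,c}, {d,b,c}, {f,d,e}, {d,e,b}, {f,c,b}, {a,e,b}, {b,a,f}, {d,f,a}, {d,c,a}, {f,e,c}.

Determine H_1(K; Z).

We work with the vertex ordering a < b < c < d < e < f. The simplices of K, each written with vertices in increasing order, are:

  0-simplices (6): a, b, c, d, e, f
  1-simplices (15): ab, ac, ad, ae, af, bc, bd, be, bf, cd, ce, cf, de, df, ef
  2-simplices (10): abe, abf, acd, ace, adf, bcd, bcf, bde, cef, def

so the chain groups are C_0 ≅ Z^6, C_1 ≅ Z^15, C_2 ≅ Z^10.

∂_1: C_1 → C_0 sends each edge [p,q] (with p < q) to q − p. For instance
  ∂af = f − a.
The resulting 6×15 matrix has rank 5, and its Smith normal form has invariant factors (1,1,1,1,1).

The boundary map ∂_2: C_2 → C_1 acts by ∂[p,q,r] = [q,r] − [p,r] + [p,q]. For instance
  ∂abe = be − ae + ab,
  ∂def = ef − df + de.
This gives a 15×10 integer matrix of rank 10; reducing to Smith normal form yields diagonal entries (1,1,1,1,1,1,1,1,1,2).

Reading off H_k = ker ∂_k / im ∂_{k+1}:

  H_1: rank ker ∂_1 − rank ∂_2 = (15 − 5) − 10 = 0, and ∂_2 has invariant factor 2 > 1, so H_1 = Z/2Z.

H_1 = Z/2Z.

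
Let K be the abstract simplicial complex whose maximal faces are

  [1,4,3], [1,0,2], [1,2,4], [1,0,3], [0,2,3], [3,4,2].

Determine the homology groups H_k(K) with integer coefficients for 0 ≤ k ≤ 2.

Order the vertices as 0 < 1 < 2 < 3 < 4. Listing each simplex with vertices in this order, K has dimension 2 with simplices:

  0-simplices (5): [0], [1], [2], [3], [4]
  1-simplices (9): [0,1], [0,2], [0,3], [1,2], [1,3], [1,4], [2,3], [2,4], [3,4]
  2-simplices (6): [0,1,2], [0,1,3], [0,2,3], [1,2,4], [1,3,4], [2,3,4]

Hence C_0 ≅ Z^5, C_1 ≅ Z^9, C_2 ≅ Z^6.

∂_1: C_1 → C_0 sends each edge [p,q] (with p < q) to q − p. For instance
  ∂[0,2] = [2] − [0].
The resulting 5×9 matrix has rank 4, and its Smith normal form has invariant factors (1,1,1,1).

The boundary map ∂_2: C_2 → C_1 acts by ∂[p,q,r] = [q,r] − [p,r] + [p,q]. For instance
  ∂[1,2,4] = [2,4] − [1,4] + [1,2],
  ∂[0,1,3] = [1,3] − [0,3] + [0,1].
The resulting 9×6 matrix has rank 5, and its Smith normal form has invariant factors (1,1,1,1,1).

Now H_k = ker ∂_k / im ∂_{k+1}, so:

  H_0: rank C_0 − rank ∂_1 = 5 − 4 = 1, and the invariant factors of ∂_1 are all 1, so H_0 ≅ Z.
  H_1: rank ker ∂_1 − rank ∂_2 = (9 − 4) − 5 = 0, and the invariant factors of ∂_2 are all 1, so H_1 ≅ 0.
  H_2: rank ker ∂_2 − rank ∂_3 = (6 − 5) − 0 = 1, and there is no ∂_3, so H_2 ≅ Z.

H_0 = Z,  H_1 = 0,  H_2 = Z.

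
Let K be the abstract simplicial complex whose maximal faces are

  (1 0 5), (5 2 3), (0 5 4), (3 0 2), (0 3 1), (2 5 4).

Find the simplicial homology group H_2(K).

H_2 ≅ 0.

Take the total order 0 < 1 < 2 < 3 < 4 < 5 on the vertex set. Then K (dimension 2) consists of the simplices:

  0-simplices (6): [0], [1], [2], [3], [4], [5]
  1-simplices (12): [0,1], [0,2], [0,3], [0,4], [0,5], [1,3], [1,5], [2,3], [2,4], [2,5], [3,5], [4,5]
  2-simplices (6): [0,1,3], [0,1,5], [0,2,3], [0,4,5], [2,3,5], [2,4,5]

Hence C_0 ≅ Z^6, C_1 ≅ Z^12, C_2 ≅ Z^6.

∂_1: C_1 → C_0 maps an edge to its endpoints' difference, ∂[p,q] = q − p. For instance
  ∂[2,5] = [5] − [2].
As a 6×12 matrix over Z this has rank 5, with invariant factors (1,1,1,1,1).

∂_2: C_2 → C_1 acts by ∂[p,q,r] = [q,r] − [p,r] + [p,q]. For instance
  ∂[2,4,5] = [4,5] − [2,5] + [2,4],
  ∂[0,2,3] = [2,3] − [0,3] + [0,2].
The 12×6 boundary matrix has rank 6 and Smith normal form diag(1,1,1,1,1,1).

Computing H_k = (kernel of ∂_k) / (image of ∂_{k+1}):

  H_2: rank ker ∂_2 − rank ∂_3 = (6 − 6) − 0 = 0, and there is no ∂_3, so H_2 = 0.

(K is a triangulation of the cylinder S^1 x I.)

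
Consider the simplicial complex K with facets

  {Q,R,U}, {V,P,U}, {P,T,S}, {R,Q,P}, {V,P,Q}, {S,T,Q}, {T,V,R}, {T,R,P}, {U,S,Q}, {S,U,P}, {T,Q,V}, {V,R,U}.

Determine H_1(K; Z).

Take the total order P < Q < R < S < T < U < V on the vertex set. Then K (dimension 2) consists of the simplices:

  0-simplices (7): P, Q, R, S, T, U, V
  1-simplices (18): PQ, PR, PS, PT, PU, PV, QR, QS, QT, QU, QV, RT, RU, RV, ST, SU, TV, UV
  2-simplices (12): PQR, PQV, PRT, PST, PSU, PUV, QRU, QST, QSU, QTV, RTV, RUV

Hence C_0 ≅ Z^7, C_1 ≅ Z^18, C_2 ≅ Z^12.

The boundary map ∂_1: C_1 → C_0 is given by ∂[p,q] = [q] − [p]. For instance
  ∂UV = V − U.
This gives a 7×18 integer matrix of rank 6; reducing to Smith normal form yields diagonal entries (1,1,1,1,1,1).

The boundary map ∂_2: C_2 → C_1 maps a triangle to the signed sum of its edges. For instance
  ∂PSU = SU − PU + PS,
  ∂PRT = RT − PT + PR.
The 18×12 boundary matrix has rank 12 and Smith normal form diag(1,1,1,1,1,1,1,1,1,1,1,2).

Computing H_k = (kernel of ∂_k) / (image of ∂_{k+1}):

  H_1: rank ker ∂_1 − rank ∂_2 = (18 − 6) − 12 = 0, and ∂_2 has invariant factor 2 > 1, so H_1 ≅ Z/2Z.

H_1 = Z/2Z.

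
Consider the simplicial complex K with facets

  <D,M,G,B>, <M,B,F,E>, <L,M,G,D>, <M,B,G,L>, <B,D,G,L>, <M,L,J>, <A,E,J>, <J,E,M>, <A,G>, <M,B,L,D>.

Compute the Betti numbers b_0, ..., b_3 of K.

We work with the vertex ordering A < B < D < E < F < G < J < L < M. The simplices of K, each written with vertices in increasing order, are:

  0-simplices (9): A, B, D, E, F, G, J, L, M
  1-simplices (21): AE, AG, AJ, BD, BE, BF, BG, BL, BM, DG, DL, DM, EF, EJ, EM, FM, GL, GM, JL, JM, LM
  2-simplices (17): AEJ, BDG, BDL, BDM, BEF, BEM, BFM, BGL, BGM, BLM, DGL, DGM, DLM, EFM, EJM, GLM, JLM
  3-simplices (6): BDGL, BDGM, BDLM, BEFM, BGLM, DGLM

so the chain groups are C_0 ≅ Z^9, C_1 ≅ Z^21, C_2 ≅ Z^17, C_3 ≅ Z^6.

Boundary ∂_1: C_1 → C_0 sends each edge [p,q] (with p < q) to q − p. For instance
  ∂DM = M − D.
This gives a 9×21 integer matrix of rank 8; reducing to Smith normal form yields diagonal entries (1,1,1,1,1,1,1,1).

∂_2: C_2 → C_1 maps a triangle to the signed sum of its edges. For instance
  ∂DGM = GM − DM + DG,
  ∂EFM = FM − EM + EF.
As a 21×17 matrix over Z this has rank 12, with invariant factors (1,1,1,1,1,1,1,1,1,1,1,1).

∂_3: C_3 → C_2 sends each 3-simplex σ to the alternating sum Σ_i (−1)^i (σ with its i-th vertex removed). For instance
  ∂BDGM = DGM − BGM + BDM − BDG,
  ∂BDLM = DLM − BLM + BDM − BDL.
The resulting 17×6 matrix has rank 5, and its Smith normal form has invariant factors (1,1,1,1,1).

From H_k ≅ ker(∂_k) / im(∂_{k+1}) we obtain:

  H_0: rank C_0 − rank ∂_1 = 9 − 8 = 1, and the invariant factors of ∂_1 are all 1, so H_0 ≅ Z.
  H_1: rank ker ∂_1 − rank ∂_2 = (21 − 8) − 12 = 1, and the invariant factors of ∂_2 are all 1, so H_1 ≅ Z.
  H_2: rank ker ∂_2 − rank ∂_3 = (17 − 12) − 5 = 0, and the invariant factors of ∂_3 are all 1, so H_2 ≅ 0.
  H_3: rank ker ∂_3 − rank ∂_4 = (6 − 5) − 0 = 1, and there is no ∂_4, so H_3 ≅ Z.

Hence the Betti numbers are b_0 = 1, b_1 = 1, b_2 = 0, b_3 = 1.

b_0 = 1, b_1 = 1, b_2 = 0, b_3 = 1.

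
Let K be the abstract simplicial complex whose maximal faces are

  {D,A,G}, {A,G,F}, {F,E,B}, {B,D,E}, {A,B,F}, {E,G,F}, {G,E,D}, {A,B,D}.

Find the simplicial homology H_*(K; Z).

We work with the vertex ordering A < B < D < E < F < G. The simplices of K, each written with vertices in increasing order, are:

  0-simplices (6): A, B, D, E, F, G
  1-simplices (12): AB, AD, AF, AG, BD, BE, BF, DE, DG, EF, EG, FG
  2-simplices (8): ABD, ABF, ADG, AFG, BDE, BEF, DEG, EFG

so the chain groups are C_0 ≅ Z^6, C_1 ≅ Z^12, C_2 ≅ Z^8.

∂_1: C_1 → C_0 sends each edge [p,q] (with p < q) to q − p.
As a 6×12 matrix over Z this has rank 5, with invariant factors (1,1,1,1,1).

Boundary ∂_2: C_2 → C_1 maps a triangle to the signed sum of its edges. For instance
  ∂ADG = DG − AG + AD,
  ∂ABF = BF − AF + AB.
The resulting 12×8 matrix has rank 7, and its Smith normal form has invariant factors (1,1,1,1,1,1,1).

Reading off H_k = ker ∂_k / im ∂_{k+1}:

  H_0: rank C_0 − rank ∂_1 = 6 − 5 = 1, and the invariant factors of ∂_1 are all 1, so H_0 ≅ Z.
  H_1: rank ker ∂_1 − rank ∂_2 = (12 − 5) − 7 = 0, and the invariant factors of ∂_2 are all 1, so H_1 ≅ 0.
  H_2: rank ker ∂_2 − rank ∂_3 = (8 − 7) − 0 = 1, and there is no ∂_3, so H_2 ≅ Z.

H_0 ≅ Z,  H_1 = 0,  H_2 ≅ Z.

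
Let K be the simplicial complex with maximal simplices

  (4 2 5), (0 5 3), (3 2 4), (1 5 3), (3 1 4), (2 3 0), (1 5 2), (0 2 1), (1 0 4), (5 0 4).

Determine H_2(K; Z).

K has 6 vertices, 15 edges, 10 triangles.
rank ∂_2 = 10, rank ∂_3 = 0 ⇒ b_2 = 10 − 10 − 0 = 0. So H_2 = 0.

H_2 = 0.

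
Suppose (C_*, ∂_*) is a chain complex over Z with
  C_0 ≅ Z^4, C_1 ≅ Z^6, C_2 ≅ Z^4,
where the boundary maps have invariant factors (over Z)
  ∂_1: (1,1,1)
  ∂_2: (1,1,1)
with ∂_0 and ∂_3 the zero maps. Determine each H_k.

H_0 = Z,  H_1 = 0,  H_2 = Z.

H_0: b_0 = 4 − 0 − 3 = 1; torsion from ∂_1 factors > 1: none. So H_0 = Z.
H_1: b_1 = 6 − 3 − 3 = 0; torsion from ∂_2 factors > 1: none. So H_1 = 0.
H_2: b_2 = 4 − 3 − 0 = 1; torsion from ∂_3 factors > 1: none. So H_2 = Z.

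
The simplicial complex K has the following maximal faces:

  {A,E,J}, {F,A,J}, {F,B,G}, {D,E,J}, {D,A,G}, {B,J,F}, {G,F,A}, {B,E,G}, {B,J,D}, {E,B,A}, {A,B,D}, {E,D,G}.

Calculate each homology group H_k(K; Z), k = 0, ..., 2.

K has 7 vertices, 18 edges, 12 triangles.
rank ∂_0 = 0, rank ∂_1 = 6 ⇒ b_0 = 7 − 0 − 6 = 1; all invariant factors of ∂_1 are 1 so no torsion. So H_0 = Z.
rank ∂_1 = 6, rank ∂_2 = 12 ⇒ b_1 = 18 − 6 − 12 = 0; ∂_2 has invariant factor(s) [2] giving torsion. So H_1 = Z/2.
rank ∂_2 = 12, rank ∂_3 = 0 ⇒ b_2 = 12 − 12 − 0 = 0. So H_2 = 0.

H_0 = Z,  H_1 = Z/2,  H_2 = 0.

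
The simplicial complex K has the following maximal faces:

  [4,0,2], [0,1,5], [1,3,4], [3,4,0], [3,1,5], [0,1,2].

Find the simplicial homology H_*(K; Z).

We work with the vertex ordering 0 < 1 < 2 < 3 < 4 < 5. The simplices of K, each written with vertices in increasing order, are:

  0-simplices (6): [0], [1], [2], [3], [4], [5]
  1-simplices (12): [0,1], [0,2], [0,3], [0,4], [0,5], [1,2], [1,3], [1,4], [1,5], [2,4], [3,4], [3,5]
  2-simplices (6): [0,1,2], [0,1,5], [0,2,4], [0,3,4], [1,3,4], [1,3,5]

Hence C_0 ≅ Z^6, C_1 ≅ Z^12, C_2 ≅ Z^6.

The boundary map ∂_1: C_1 → C_0 is given by ∂[p,q] = [q] − [p]. For instance
  ∂[0,5] = [5] − [0].
The 6×12 boundary matrix has rank 5 and Smith normal form diag(1,1,1,1,1).

Boundary ∂_2: C_2 → C_1 maps a triangle to the signed sum of its edges. For instance
  ∂[0,1,5] = [1,5] − [0,5] + [0,1],
  ∂[0,1,2] = [1,2] − [0,2] + [0,1].
As a 12×6 matrix over Z this has rank 6, with invariant factors (1,1,1,1,1,1).

Computing H_k = (kernel of ∂_k) / (image of ∂_{k+1}):

  H_0: rank C_0 − rank ∂_1 = 6 − 5 = 1, and the invariant factors of ∂_1 are all 1, so H_0 ≅ Z.
  H_1: rank ker ∂_1 − rank ∂_2 = (12 − 5) − 6 = 1, and the invariant factors of ∂_2 are all 1, so H_1 ≅ Z.
  H_2: rank ker ∂_2 − rank ∂_3 = (6 − 6) − 0 = 0, and there is no ∂_3, so H_2 ≅ 0.

(K is a triangulation of the cylinder S^1 x I.)

H_0 = Z,  H_1 = Z,  H_2 = 0.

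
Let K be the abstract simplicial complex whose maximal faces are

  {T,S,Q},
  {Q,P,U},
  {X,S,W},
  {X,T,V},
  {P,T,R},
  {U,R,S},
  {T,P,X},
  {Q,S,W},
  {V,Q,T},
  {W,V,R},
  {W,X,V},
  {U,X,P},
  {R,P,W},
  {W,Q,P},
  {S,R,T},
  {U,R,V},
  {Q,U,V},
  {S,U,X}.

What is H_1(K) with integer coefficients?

Take the total order P < Q < R < S < T < U < V < W < X on the vertex set. Then K (dimension 2) consists of the simplices:

  0-simplices (9): P, Q, R, S, T, U, V, W, X
  1-simplices (27): PQ, PR, PT, PU, PW, PX, QS, QT, QU, QV, QW, RS, RT, RU, RV, RW, ST, SU, SW, SX, TV, TX, UV, UX, VW, VX, WX
  2-simplices (18): PQU, PQW, PRT, PRW, PTX, PUX, QST, QSW, QTV, QUV, RST, RSU, RUV, RVW, SUX, SWX, TVX, VWX

so the chain groups are C_0 ≅ Z^9, C_1 ≅ Z^27, C_2 ≅ Z^18.

The boundary map ∂_1: C_1 → C_0 sends each edge [p,q] (with p < q) to q − p.
The 9×27 boundary matrix has rank 8 and Smith normal form diag(1,1,1,1,1,1,1,1).

Boundary ∂_2: C_2 → C_1 sends each 2-simplex [p,q,r] to [q,r] − [p,r] + [p,q]. For instance
  ∂SUX = UX − SX + SU,
  ∂QST = ST − QT + QS.
The resulting 27×18 matrix has rank 17, and its Smith normal form has invariant factors (1,1,1,1,1,1,1,1,1,1,1,1,1,1,1,1,1).

From H_k ≅ ker(∂_k) / im(∂_{k+1}) we obtain:

  H_1: rank ker ∂_1 − rank ∂_2 = (27 − 8) − 17 = 2, and the invariant factors of ∂_2 are all 1, so H_1 ≅ Z^2.

H_1 ≅ Z^2.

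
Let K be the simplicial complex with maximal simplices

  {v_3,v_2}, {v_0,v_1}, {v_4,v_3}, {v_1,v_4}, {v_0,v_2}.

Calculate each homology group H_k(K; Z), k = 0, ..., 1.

H_0 = Z,  H_1 = Z.

Order the vertices as v_0 < v_1 < v_2 < v_3 < v_4. Listing each simplex with vertices in this order, K has dimension 1 with simplices:

  0-simplices (5): [v_0], [v_1], [v_2], [v_3], [v_4]
  1-simplices (5): [v_0,v_1], [v_0,v_2], [v_1,v_4], [v_2,v_3], [v_3,v_4]

Hence C_0 ≅ Z^5, C_1 ≅ Z^5.

The boundary map ∂_1: C_1 → C_0 sends each edge [p,q] (with p < q) to q − p. For instance
  ∂[v_0,v_1] = [v_1] − [v_0].
The resulting 5×5 matrix has rank 4, and its Smith normal form has invariant factors (1,1,1,1).

From H_k ≅ ker(∂_k) / im(∂_{k+1}) we obtain:

  H_0: rank C_0 − rank ∂_1 = 5 − 4 = 1, and the invariant factors of ∂_1 are all 1, so H_0 = Z.
  H_1: rank ker ∂_1 − rank ∂_2 = (5 − 4) − 0 = 1, and there is no ∂_2, so H_1 = Z.

As a check, the Euler characteristic is 5 − 5 = 0, which agrees with 1 − 1 = 0.
(K is a triangulation of the circle S^1.)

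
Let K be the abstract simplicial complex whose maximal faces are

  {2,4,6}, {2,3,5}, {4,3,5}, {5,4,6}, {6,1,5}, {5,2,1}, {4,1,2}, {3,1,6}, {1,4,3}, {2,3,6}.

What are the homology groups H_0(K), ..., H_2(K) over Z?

H_0 = Z,  H_1 = Z/2Z,  H_2 = 0.

Take the total order 1 < 2 < 3 < 4 < 5 < 6 on the vertex set. Then K (dimension 2) consists of the simplices:

  0-simplices (6): [1], [2], [3], [4], [5], [6]
  1-simplices (15): [1,2], [1,3], [1,4], [1,5], [1,6], [2,3], [2,4], [2,5], [2,6], [3,4], [3,5], [3,6], [4,5], [4,6], [5,6]
  2-simplices (10): [1,2,4], [1,2,5], [1,3,4], [1,3,6], [1,5,6], [2,3,5], [2,3,6], [2,4,6], [3,4,5], [4,5,6]

Hence C_0 ≅ Z^6, C_1 ≅ Z^15, C_2 ≅ Z^10.

The boundary map ∂_1: C_1 → C_0 sends each edge [p,q] (with p < q) to q − p.
The resulting 6×15 matrix has rank 5, and its Smith normal form has invariant factors (1,1,1,1,1).

The boundary map ∂_2: C_2 → C_1 sends each 2-simplex [p,q,r] to [q,r] − [p,r] + [p,q]. For instance
  ∂[1,3,4] = [3,4] − [1,4] + [1,3],
  ∂[2,3,5] = [3,5] − [2,5] + [2,3].
This gives a 15×10 integer matrix of rank 10; reducing to Smith normal form yields diagonal entries (1,1,1,1,1,1,1,1,1,2).

Computing H_k = (kernel of ∂_k) / (image of ∂_{k+1}):

  H_0: rank C_0 − rank ∂_1 = 6 − 5 = 1, and the invariant factors of ∂_1 are all 1, so H_0 ≅ Z.
  H_1: rank ker ∂_1 − rank ∂_2 = (15 − 5) − 10 = 0, and ∂_2 has invariant factor 2 > 1, so H_1 ≅ Z/2Z.
  H_2: rank ker ∂_2 − rank ∂_3 = (10 − 10) − 0 = 0, and there is no ∂_3, so H_2 ≅ 0.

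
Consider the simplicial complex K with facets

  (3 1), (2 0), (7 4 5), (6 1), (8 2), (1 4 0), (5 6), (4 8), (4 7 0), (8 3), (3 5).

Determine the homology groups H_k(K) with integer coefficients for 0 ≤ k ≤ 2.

Take the total order 0 < 1 < 2 < 3 < 4 < 5 < 6 < 7 < 8 on the vertex set. Then K (dimension 2) consists of the simplices:

  0-simplices (9): [0], [1], [2], [3], [4], [5], [6], [7], [8]
  1-simplices (15): [0,1], [0,2], [0,4], [0,7], [1,3], [1,4], [1,6], [2,8], [3,5], [3,8], [4,5], [4,7], [4,8], [5,6], [5,7]
  2-simplices (3): [0,1,4], [0,4,7], [4,5,7]

giving chain groups C_0 ≅ Z^9, C_1 ≅ Z^15, C_2 ≅ Z^3.

The boundary map ∂_1: C_1 → C_0 sends each edge [p,q] (with p < q) to q − p. For instance
  ∂[4,8] = [8] − [4].
As a 9×15 matrix over Z this has rank 8, with invariant factors (1,1,1,1,1,1,1,1).

The boundary map ∂_2: C_2 → C_1 sends each 2-simplex [p,q,r] to [q,r] − [p,r] + [p,q]. For instance
  ∂[0,1,4] = [1,4] − [0,4] + [0,1],
  ∂[4,5,7] = [5,7] − [4,7] + [4,5].
As a 15×3 matrix over Z this has rank 3, with invariant factors (1,1,1).

Computing H_k = (kernel of ∂_k) / (image of ∂_{k+1}):

  H_0: rank C_0 − rank ∂_1 = 9 − 8 = 1, and the invariant factors of ∂_1 are all 1, so H_0 ≅ Z.
  H_1: rank ker ∂_1 − rank ∂_2 = (15 − 8) − 3 = 4, and the invariant factors of ∂_2 are all 1, so H_1 ≅ Z^4.
  H_2: rank ker ∂_2 − rank ∂_3 = (3 − 3) − 0 = 0, and there is no ∂_3, so H_2 ≅ 0.

As a check, the Euler characteristic is 9 − 15 + 3 = -3, which agrees with 1 − 4 + 0 = -3.

H_0 = Z,  H_1 = Z^4,  H_2 = 0.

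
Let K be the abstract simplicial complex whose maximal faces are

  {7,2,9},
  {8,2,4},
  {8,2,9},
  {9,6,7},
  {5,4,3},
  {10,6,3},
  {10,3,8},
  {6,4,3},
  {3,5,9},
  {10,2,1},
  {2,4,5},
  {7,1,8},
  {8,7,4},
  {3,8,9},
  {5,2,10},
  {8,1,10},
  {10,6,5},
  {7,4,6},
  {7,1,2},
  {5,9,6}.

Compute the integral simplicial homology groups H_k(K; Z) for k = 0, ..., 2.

H_0 ≅ Z,  H_1 ≅ Z ⊕ Z/2Z,  H_2 = 0.

Fix the vertex order 1 < 2 < 3 < 4 < 5 < 6 < 7 < 8 < 9 < 10 and write every simplex with vertices in increasing order. Then dim K = 2 and the simplices of K are:

  0-simplices (10): [1], [2], [3], [4], [5], [6], [7], [8], [9], [10]
  1-simplices (30): (30 of them)
  2-simplices (20): (20 of them)

so the chain groups are C_0 ≅ Z^10, C_1 ≅ Z^30, C_2 ≅ Z^20.

Boundary ∂_1: C_1 → C_0 maps an edge to its endpoints' difference, ∂[p,q] = q − p.
This gives a 10×30 integer matrix of rank 9; reducing to Smith normal form yields diagonal entries (1,1,1,1,1,1,1,1,1).

∂_2: C_2 → C_1 maps a triangle to the signed sum of its edges. For instance
  ∂[3,5,9] = [5,9] − [3,9] + [3,5],
  ∂[2,5,10] = [5,10] − [2,10] + [2,5].
The resulting 30×20 matrix has rank 20, and its Smith normal form has invariant factors (1,1,1,1,1,1,1,1,1,1,1,1,1,1,1,1,1,1,1,2).

Computing H_k = (kernel of ∂_k) / (image of ∂_{k+1}):

  H_0: rank C_0 − rank ∂_1 = 10 − 9 = 1, and the invariant factors of ∂_1 are all 1, so H_0 ≅ Z.
  H_1: rank ker ∂_1 − rank ∂_2 = (30 − 9) − 20 = 1, and ∂_2 has invariant factor 2 > 1, so H_1 ≅ Z ⊕ Z/2Z.
  H_2: rank ker ∂_2 − rank ∂_3 = (20 − 20) − 0 = 0, and there is no ∂_3, so H_2 ≅ 0.

(K is a triangulation of the Klein bottle.)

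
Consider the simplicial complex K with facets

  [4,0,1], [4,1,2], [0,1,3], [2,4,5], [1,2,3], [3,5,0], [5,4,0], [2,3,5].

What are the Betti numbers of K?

Take the total order 0 < 1 < 2 < 3 < 4 < 5 on the vertex set. Then K (dimension 2) consists of the simplices:

  0-simplices (6): [0], [1], [2], [3], [4], [5]
  1-simplices (12): [0,1], [0,3], [0,4], [0,5], [1,2], [1,3], [1,4], [2,3], [2,4], [2,5], [3,5], [4,5]
  2-simplices (8): [0,1,3], [0,1,4], [0,3,5], [0,4,5], [1,2,3], [1,2,4], [2,3,5], [2,4,5]

Hence C_0 ≅ Z^6, C_1 ≅ Z^12, C_2 ≅ Z^8.

Boundary ∂_1: C_1 → C_0 sends each edge [p,q] (with p < q) to q − p.
The resulting 6×12 matrix has rank 5, and its Smith normal form has invariant factors (1,1,1,1,1).

The boundary map ∂_2: C_2 → C_1 acts by ∂[p,q,r] = [q,r] − [p,r] + [p,q]. For instance
  ∂[0,3,5] = [3,5] − [0,5] + [0,3],
  ∂[2,4,5] = [4,5] − [2,5] + [2,4].
As a 12×8 matrix over Z this has rank 7, with invariant factors (1,1,1,1,1,1,1).

Reading off H_k = ker ∂_k / im ∂_{k+1}:

  H_0: rank C_0 − rank ∂_1 = 6 − 5 = 1, and the invariant factors of ∂_1 are all 1, so H_0 ≅ Z.
  H_1: rank ker ∂_1 − rank ∂_2 = (12 − 5) − 7 = 0, and the invariant factors of ∂_2 are all 1, so H_1 ≅ 0.
  H_2: rank ker ∂_2 − rank ∂_3 = (8 − 7) − 0 = 1, and there is no ∂_3, so H_2 ≅ Z.

As a check, the Euler characteristic is 6 − 12 + 8 = 2, which agrees with 1 − 0 + 1 = 2.
(K is a triangulation of the 2-sphere S^2.)

Hence the Betti numbers are b_0 = 1, b_1 = 0, b_2 = 1.

b_0 = 1, b_1 = 0, b_2 = 1.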